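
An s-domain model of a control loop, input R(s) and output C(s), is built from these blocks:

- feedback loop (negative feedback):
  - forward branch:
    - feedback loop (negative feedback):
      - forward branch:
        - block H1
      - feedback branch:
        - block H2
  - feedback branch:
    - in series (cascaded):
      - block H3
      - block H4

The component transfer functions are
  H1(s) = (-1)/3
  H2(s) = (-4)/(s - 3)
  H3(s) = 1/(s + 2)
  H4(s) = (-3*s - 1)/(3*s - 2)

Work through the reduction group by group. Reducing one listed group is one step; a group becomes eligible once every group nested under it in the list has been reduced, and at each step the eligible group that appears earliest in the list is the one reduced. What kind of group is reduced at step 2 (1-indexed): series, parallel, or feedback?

Answer: series

Working:
1. close the feedback loop around H1, H2
2. combine H3, H4 in series
3. collapse the loop ([H1/(1+H1*H2)] forward, (H3*H4) return)
So the answer for step 2 is series.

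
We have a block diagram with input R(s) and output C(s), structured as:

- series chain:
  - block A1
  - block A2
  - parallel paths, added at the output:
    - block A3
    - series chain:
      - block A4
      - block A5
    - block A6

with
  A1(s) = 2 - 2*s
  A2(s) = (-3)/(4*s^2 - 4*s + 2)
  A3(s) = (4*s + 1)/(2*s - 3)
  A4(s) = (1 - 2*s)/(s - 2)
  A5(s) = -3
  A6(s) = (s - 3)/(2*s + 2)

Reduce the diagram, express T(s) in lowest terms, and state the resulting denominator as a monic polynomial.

[1] multiply A4, A5 (series); result (6*s - 3)/(s - 2)
[2] reduce the parallel group A3, (A4*A5), A6; result (34*s^3 - 43*s^2 - 21*s - 4)/(4*s^3 - 10*s^2 - 2*s + 12)
[3] multiply A1, A2, (A3+(A4*A5)+A6) (series); result (102*s^4 - 231*s^3 + 66*s^2 + 51*s + 12)/(8*s^5 - 28*s^4 + 20*s^3 + 18*s^2 - 26*s + 12)
Step 3 gives the fully reduced T(s), with no common factor left to cancel. The denominator's leading coefficient is 8, so divide each of its coefficients by 8 to get the monic form.

Therefore the answer is s^5 - 7*s^4/2 + 5*s^3/2 + 9*s^2/4 - 13*s/4 + 3/2.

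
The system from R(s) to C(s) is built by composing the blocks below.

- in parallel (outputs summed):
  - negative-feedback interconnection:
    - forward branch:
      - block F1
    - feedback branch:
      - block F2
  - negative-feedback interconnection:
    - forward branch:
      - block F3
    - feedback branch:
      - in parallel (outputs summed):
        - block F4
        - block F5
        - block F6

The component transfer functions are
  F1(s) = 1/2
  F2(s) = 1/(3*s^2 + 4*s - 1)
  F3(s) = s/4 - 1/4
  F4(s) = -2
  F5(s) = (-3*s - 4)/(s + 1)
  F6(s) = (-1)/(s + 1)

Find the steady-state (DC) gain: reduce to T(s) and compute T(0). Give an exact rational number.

Step 1: apply the feedback formula to F1, F2, giving (3*s^2 + 4*s - 1)/(6*s^2 + 8*s - 1)
Step 2: reduce the parallel group F4, F5, F6, giving (-5*s - 7)/(s + 1)
Step 3: feedback reduction of F3, (F4+F5+F6), giving (1 - s^2)/(5*s^2 - 2*s - 11)
Step 4: parallel reduction of [F1/(1+F1*F2)], [F3/(1+F3*(F4+F5+F6))], giving (9*s^4 + 6*s^3 - 39*s^2 - 34*s + 10)/(30*s^4 + 28*s^3 - 87*s^2 - 86*s + 11)
DC gain: substitute s = 0 into T(s) from step 4: T(0) = 10/11.

Hence the answer: 10/11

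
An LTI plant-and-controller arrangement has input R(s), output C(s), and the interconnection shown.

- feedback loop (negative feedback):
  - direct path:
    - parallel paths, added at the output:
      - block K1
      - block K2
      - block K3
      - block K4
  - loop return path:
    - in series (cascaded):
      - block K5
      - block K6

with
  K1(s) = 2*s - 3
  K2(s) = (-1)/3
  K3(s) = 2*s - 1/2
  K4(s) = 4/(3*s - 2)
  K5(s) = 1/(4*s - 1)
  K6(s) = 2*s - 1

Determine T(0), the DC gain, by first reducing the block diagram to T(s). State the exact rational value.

(1) sum the parallel branches K1, K2, K3, K4, giving (72*s^2 - 117*s + 70)/(18*s - 12)
(2) cascade K5, K6, giving (2*s - 1)/(4*s - 1)
(3) feedback reduction of (K1+K2+K3+K4), (K5*K6), giving (288*s^3 - 540*s^2 + 397*s - 70)/(144*s^3 - 234*s^2 + 191*s - 58)
DC gain: substitute s = 0 into T(s) from step 3: T(0) = -70/(-58) = 35/29.

Answer: 35/29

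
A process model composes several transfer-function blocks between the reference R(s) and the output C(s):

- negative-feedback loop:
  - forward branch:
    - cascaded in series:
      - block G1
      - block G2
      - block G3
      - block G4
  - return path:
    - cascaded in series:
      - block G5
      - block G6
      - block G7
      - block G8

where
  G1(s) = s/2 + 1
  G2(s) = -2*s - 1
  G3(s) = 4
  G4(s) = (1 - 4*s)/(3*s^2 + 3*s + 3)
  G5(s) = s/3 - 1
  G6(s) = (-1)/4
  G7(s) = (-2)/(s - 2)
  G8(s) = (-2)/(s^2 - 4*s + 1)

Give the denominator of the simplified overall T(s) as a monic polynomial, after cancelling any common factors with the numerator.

1. series reduction of G1, G2, G3, G4 = (16*s^3 + 36*s^2 + 6*s - 4)/(3*s^2 + 3*s + 3)
2. series reduction of G5, G6, G7, G8 = (3 - s)/(3*s^3 - 18*s^2 + 27*s - 6)
3. collapse the loop ((G1*G2*G3*G4) forward, (G5*G6*G7*G8) return) = (48*s^6 - 180*s^5 - 198*s^4 + 756*s^3 + 18*s^2 - 144*s + 24)/(9*s^5 - 61*s^4 + 48*s^3 + 111*s^2 + 85*s - 30)
T(s) is the step-3 result (common factors already cancelled). Leading coefficient of the denominator: 9. Divide through by 9 for the monic polynomial.

Final answer: s^5 - 61*s^4/9 + 16*s^3/3 + 37*s^2/3 + 85*s/9 - 10/3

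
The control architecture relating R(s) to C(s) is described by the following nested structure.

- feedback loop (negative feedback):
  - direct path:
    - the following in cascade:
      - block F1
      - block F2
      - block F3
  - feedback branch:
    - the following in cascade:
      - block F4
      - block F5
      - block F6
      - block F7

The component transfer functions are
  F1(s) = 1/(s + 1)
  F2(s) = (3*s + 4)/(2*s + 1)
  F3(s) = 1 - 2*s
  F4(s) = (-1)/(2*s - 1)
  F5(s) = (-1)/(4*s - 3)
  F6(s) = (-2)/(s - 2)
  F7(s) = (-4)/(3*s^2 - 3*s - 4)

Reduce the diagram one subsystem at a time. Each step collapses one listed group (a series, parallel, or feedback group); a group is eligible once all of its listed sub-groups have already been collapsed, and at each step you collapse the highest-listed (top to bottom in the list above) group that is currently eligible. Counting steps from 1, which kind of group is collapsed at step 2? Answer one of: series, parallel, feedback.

Answer: series

Working:
Step 1. combine F1, F2, F3 in series
Step 2. multiply F4, F5, F6, F7 (series)
Step 3. close the feedback loop around (F1*F2*F3), (F4*F5*F6*F7)
At step 2 the group reduced is series.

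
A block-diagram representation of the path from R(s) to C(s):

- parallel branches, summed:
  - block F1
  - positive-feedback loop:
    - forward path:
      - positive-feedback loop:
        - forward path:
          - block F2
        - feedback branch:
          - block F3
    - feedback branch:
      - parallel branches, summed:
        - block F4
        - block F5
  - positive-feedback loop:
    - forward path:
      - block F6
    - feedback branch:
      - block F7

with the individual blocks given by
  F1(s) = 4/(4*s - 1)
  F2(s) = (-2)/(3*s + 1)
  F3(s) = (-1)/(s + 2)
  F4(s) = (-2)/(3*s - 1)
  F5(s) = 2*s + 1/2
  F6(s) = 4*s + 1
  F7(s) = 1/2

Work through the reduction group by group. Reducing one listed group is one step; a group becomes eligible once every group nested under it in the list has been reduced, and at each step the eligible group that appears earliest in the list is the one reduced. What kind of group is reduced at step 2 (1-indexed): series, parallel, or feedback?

(1) close the feedback loop around F2, F3
(2) combine F4, F5 in parallel
(3) reduce the feedback loop with forward [F2/(1-F2*F3)] and return (F4+F5)
(4) collapse the loop (F6 forward, F7 return)
(5) parallel reduction of F1, [[F2/(1-F2*F3)]/(1-[F2/(1-F2*F3)]*(F4+F5))], [F6/(1-F6*F7)]
The group at step 2 is a parallel group.

Hence the answer: parallel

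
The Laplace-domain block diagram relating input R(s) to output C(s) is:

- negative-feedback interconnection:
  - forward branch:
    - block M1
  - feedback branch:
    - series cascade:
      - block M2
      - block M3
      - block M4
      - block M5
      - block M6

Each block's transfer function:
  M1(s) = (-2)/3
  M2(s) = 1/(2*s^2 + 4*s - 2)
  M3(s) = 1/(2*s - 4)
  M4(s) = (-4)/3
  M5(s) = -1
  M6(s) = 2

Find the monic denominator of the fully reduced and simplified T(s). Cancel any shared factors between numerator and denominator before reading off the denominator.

Answer: s^3 - 5*s + 14/9

Working:
Step 1. cascade M2, M3, M4, M5, M6 gives 2/(3*s^3 - 15*s + 6)
Step 2. close the feedback loop around M1, (M2*M3*M4*M5*M6) gives (-6*s^3 + 30*s - 12)/(9*s^3 - 45*s + 14)
The result of step 2 is T(s) in lowest terms. Its denominator has leading coefficient 9; dividing the denominator through by 9 makes it monic.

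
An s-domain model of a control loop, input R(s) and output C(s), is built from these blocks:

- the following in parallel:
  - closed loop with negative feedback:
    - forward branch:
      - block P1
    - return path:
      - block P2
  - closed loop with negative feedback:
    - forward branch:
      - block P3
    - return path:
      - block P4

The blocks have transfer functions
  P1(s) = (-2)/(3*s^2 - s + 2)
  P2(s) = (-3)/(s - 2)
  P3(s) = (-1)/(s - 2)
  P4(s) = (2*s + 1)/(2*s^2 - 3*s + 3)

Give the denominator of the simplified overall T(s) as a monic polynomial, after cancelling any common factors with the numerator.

First reduce the diagram to T(s).

Step 1 - apply the feedback formula to P1, P2 -> (4 - 2*s)/(3*s^3 - 7*s^2 + 4*s + 2)
Step 2 - feedback reduction of P3, P4 -> (-2*s^2 + 3*s - 3)/(2*s^3 - 7*s^2 + 7*s - 7)
Step 3 - reduce the parallel group [P1/(1+P1*P2)], [P3/(1+P3*P4)] -> (-6*s^5 + 19*s^4 - 16*s^3 - 13*s^2 + 36*s - 34)/(6*s^6 - 35*s^5 + 78*s^4 - 94*s^3 + 63*s^2 - 14*s - 14)
No further cancellation is possible in the step-3 result, so that is T(s). Its denominator becomes monic after dividing by the leading coefficient 6.

Answer: s^6 - 35*s^5/6 + 13*s^4 - 47*s^3/3 + 21*s^2/2 - 7*s/3 - 7/3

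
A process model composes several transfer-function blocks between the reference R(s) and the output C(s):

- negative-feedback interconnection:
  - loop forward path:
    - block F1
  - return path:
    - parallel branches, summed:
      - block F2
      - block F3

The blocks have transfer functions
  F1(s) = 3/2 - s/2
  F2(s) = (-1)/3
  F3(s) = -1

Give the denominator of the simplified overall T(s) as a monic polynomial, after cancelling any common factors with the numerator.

Step 1. sum the parallel branches F2, F3 gives (-4)/3
Step 2. close the feedback loop around F1, (F2+F3) gives (9 - 3*s)/(4*s - 6)
Step 2 gives the fully reduced T(s), with no common factor left to cancel. The denominator's leading coefficient is 4, so divide each of its coefficients by 4 to get the monic form.

Hence the answer: s - 3/2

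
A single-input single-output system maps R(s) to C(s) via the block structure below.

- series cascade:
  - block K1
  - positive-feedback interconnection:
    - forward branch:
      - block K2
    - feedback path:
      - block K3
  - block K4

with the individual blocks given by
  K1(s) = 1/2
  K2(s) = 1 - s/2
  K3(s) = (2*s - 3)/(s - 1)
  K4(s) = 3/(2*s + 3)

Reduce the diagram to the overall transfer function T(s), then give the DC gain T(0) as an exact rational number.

Step 1. reduce the feedback loop with forward K2 and return K3, giving (-s^2 + 3*s - 2)/(2*s^2 - 5*s + 4)
Step 2. reduce the series chain K1, [K2/(1-K2*K3)], K4, giving (-3*s^2 + 9*s - 6)/(8*s^3 - 8*s^2 - 14*s + 24)
Step 2 gives the overall T(s). Then T(0) = -6/24 = -1/4.

Final answer: -1/4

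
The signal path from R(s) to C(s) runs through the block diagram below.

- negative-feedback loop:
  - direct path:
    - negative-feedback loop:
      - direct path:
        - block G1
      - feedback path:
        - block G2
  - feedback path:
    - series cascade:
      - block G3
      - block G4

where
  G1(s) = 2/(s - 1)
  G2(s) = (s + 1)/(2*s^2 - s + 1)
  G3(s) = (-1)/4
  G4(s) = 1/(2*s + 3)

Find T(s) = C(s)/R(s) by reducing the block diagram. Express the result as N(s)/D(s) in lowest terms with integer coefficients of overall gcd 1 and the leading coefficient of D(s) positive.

Answer: (16*s^3 + 16*s^2 - 4*s + 12)/(8*s^4 - 4*s^2 + 29*s + 5)

Working:
Step 1 - close the feedback loop around G1, G2 -> (4*s^2 - 2*s + 2)/(2*s^3 - 3*s^2 + 4*s + 1)
Step 2 - reduce the series chain G3, G4 -> (-1)/(8*s + 12)
Step 3 - close the feedback loop around [G1/(1+G1*G2)], (G3*G4), which is the overall transfer function T(s) = C(s)/R(s) in lowest terms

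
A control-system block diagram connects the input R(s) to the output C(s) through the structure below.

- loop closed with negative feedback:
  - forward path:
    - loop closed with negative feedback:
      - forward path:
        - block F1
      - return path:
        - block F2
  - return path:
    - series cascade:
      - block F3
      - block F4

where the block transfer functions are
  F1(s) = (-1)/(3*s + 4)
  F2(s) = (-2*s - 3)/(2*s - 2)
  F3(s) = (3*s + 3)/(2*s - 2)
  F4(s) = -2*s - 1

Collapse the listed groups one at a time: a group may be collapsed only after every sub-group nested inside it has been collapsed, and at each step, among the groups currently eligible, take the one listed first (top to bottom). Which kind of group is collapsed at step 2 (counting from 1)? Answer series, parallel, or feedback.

Reducing step by step:

Step 1 - close the feedback loop around F1, F2
Step 2 - cascade F3, F4
Step 3 - reduce the feedback loop with forward [F1/(1+F1*F2)] and return (F3*F4)
The group at step 2 is a series group.

Answer: series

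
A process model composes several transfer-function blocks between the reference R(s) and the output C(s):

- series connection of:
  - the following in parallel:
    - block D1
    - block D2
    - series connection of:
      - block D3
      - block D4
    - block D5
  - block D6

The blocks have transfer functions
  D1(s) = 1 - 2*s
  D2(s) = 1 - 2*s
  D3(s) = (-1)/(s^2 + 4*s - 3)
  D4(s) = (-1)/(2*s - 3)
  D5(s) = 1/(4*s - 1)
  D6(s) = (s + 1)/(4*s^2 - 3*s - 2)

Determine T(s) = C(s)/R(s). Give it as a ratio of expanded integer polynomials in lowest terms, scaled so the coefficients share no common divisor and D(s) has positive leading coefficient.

Step 1: series reduction of D3, D4: 1/(2*s^3 + 5*s^2 - 18*s + 9)
Step 2: reduce the parallel group D1, D2, (D3*D4), D5: (-32*s^5 - 56*s^4 + 346*s^3 - 365*s^2 + 130*s - 10)/(8*s^4 + 18*s^3 - 77*s^2 + 54*s - 9)
Step 3: combine (D1+D2+(D3*D4)+D5), D6 in series; the result is T(s) itself (integer coefficients, no common factor, positive leading denominator coefficient)

Answer: (-32*s^6 - 88*s^5 + 290*s^4 - 19*s^3 - 235*s^2 + 120*s - 10)/(32*s^6 + 48*s^5 - 378*s^4 + 411*s^3 - 44*s^2 - 81*s + 18)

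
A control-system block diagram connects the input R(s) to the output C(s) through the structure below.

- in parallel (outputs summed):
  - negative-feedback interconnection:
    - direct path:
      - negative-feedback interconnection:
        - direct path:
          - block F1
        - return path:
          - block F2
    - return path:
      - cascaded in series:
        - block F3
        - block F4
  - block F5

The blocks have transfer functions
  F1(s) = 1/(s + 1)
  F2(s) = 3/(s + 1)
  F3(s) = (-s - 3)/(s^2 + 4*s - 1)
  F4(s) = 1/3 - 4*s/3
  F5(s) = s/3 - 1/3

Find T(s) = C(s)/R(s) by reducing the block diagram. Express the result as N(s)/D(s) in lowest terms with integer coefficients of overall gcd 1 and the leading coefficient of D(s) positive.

Reducing step by step:

[1] feedback reduction of F1, F2: (s + 1)/(s^2 + 2*s + 4)
[2] cascade F3, F4: (4*s^2 + 11*s - 3)/(3*s^2 + 12*s - 3)
[3] reduce the feedback loop with forward [F1/(1+F1*F2)] and return (F3*F4): (3*s^3 + 15*s^2 + 9*s - 3)/(3*s^4 + 22*s^3 + 48*s^2 + 50*s - 15)
[4] sum the parallel branches [[F1/(1+F1*F2)]/(1+[F1/(1+F1*F2)]*(F3*F4))], F5, which is the overall transfer function T(s) = C(s)/R(s) in lowest terms

Answer: (3*s^5 + 19*s^4 + 35*s^3 + 47*s^2 - 38*s + 6)/(9*s^4 + 66*s^3 + 144*s^2 + 150*s - 45)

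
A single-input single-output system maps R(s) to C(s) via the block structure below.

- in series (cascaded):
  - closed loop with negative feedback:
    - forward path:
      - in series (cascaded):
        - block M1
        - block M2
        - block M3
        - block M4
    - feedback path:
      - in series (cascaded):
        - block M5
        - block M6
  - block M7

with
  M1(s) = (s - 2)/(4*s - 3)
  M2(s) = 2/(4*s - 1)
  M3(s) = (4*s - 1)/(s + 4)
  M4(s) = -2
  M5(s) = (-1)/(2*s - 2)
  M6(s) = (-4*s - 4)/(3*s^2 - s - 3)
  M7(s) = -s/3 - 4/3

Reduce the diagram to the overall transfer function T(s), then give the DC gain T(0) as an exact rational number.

Step 1 - multiply M1, M2, M3, M4 (series), giving (8 - 4*s)/(4*s^2 + 13*s - 12)
Step 2 - series reduction of M5, M6, giving (2*s + 2)/(3*s^3 - 4*s^2 - 2*s + 3)
Step 3 - apply the feedback formula to (M1*M2*M3*M4), (M5*M6), giving (-12*s^4 + 40*s^3 - 24*s^2 - 28*s + 24)/(12*s^5 + 23*s^4 - 96*s^3 + 26*s^2 + 71*s - 20)
Step 4 - combine [(M1*M2*M3*M4)/(1+(M1*M2*M3*M4)*(M5*M6))], M7 in series, giving (12*s^5 + 8*s^4 - 136*s^3 + 124*s^2 + 88*s - 96)/(36*s^5 + 69*s^4 - 288*s^3 + 78*s^2 + 213*s - 60)
DC gain: substitute s = 0 into T(s) from step 4: T(0) = -96/(-60) = 8/5.

Hence the answer: 8/5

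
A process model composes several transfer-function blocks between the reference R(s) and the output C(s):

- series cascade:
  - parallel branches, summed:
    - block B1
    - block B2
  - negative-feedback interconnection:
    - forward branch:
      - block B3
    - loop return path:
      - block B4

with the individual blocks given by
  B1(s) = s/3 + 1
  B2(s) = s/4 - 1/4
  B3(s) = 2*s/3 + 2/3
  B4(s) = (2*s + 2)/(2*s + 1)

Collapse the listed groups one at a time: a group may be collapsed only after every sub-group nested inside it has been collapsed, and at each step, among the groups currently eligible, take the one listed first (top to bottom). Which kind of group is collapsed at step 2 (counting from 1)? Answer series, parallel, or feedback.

Reducing step by step:

(1) combine B1, B2 in parallel
(2) close the feedback loop around B3, B4
(3) reduce the series chain (B1+B2), [B3/(1+B3*B4)]
The group at step 2 is a feedback group.

Answer: feedback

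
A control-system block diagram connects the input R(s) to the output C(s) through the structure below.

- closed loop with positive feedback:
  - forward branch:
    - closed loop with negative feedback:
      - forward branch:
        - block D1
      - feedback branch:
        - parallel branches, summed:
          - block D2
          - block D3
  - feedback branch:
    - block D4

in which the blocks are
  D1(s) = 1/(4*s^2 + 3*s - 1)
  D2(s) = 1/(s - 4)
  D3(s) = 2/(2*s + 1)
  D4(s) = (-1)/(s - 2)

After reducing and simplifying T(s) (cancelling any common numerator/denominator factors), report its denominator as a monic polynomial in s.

Step 1: reduce the parallel group D2, D3, giving (4*s - 7)/(2*s^2 - 7*s - 4)
Step 2: apply the feedback formula to D1, (D2+D3), giving (2*s^2 - 7*s - 4)/(8*s^4 - 22*s^3 - 39*s^2 - s - 3)
Step 3: apply the feedback formula to [D1/(1+D1*(D2+D3))], D4, giving (2*s^3 - 11*s^2 + 10*s + 8)/(8*s^5 - 38*s^4 + 5*s^3 + 79*s^2 - 8*s + 2)
T(s) is the step-3 result (common factors already cancelled). Leading coefficient of the denominator: 8. Divide through by 8 for the monic polynomial.

Hence the answer: s^5 - 19*s^4/4 + 5*s^3/8 + 79*s^2/8 - s + 1/4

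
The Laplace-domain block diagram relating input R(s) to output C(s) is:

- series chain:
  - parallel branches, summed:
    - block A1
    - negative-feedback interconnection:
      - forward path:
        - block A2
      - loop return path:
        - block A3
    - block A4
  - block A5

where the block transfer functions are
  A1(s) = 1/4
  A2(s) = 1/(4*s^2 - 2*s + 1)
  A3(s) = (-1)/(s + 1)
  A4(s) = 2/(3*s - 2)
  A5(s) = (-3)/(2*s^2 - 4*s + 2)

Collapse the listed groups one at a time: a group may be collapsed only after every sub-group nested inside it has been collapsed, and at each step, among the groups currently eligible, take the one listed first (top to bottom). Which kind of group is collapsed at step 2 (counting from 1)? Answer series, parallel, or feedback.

[1] close the feedback loop around A2, A3
[2] parallel reduction of A1, [A2/(1+A2*A3)], A4
[3] combine (A1+[A2/(1+A2*A3)]+A4), A5 in series
At step 2 the group reduced is parallel.

Answer: parallel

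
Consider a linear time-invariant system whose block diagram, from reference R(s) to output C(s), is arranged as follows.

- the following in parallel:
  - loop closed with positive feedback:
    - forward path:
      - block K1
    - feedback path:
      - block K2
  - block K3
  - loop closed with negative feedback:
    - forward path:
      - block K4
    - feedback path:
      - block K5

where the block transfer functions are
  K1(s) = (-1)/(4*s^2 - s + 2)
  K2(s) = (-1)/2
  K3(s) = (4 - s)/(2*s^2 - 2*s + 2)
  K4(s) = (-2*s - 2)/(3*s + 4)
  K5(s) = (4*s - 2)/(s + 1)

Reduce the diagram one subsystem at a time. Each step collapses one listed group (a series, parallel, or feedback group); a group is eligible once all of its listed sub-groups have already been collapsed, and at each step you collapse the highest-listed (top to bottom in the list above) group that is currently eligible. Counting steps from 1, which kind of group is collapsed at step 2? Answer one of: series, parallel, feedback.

Step 1. feedback reduction of K1, K2
Step 2. collapse the loop (K4 forward, K5 return)
Step 3. add [K1/(1-K1*K2)], K3, [K4/(1+K4*K5)] (parallel)
Step 2 collapses a feedback group.

Answer: feedback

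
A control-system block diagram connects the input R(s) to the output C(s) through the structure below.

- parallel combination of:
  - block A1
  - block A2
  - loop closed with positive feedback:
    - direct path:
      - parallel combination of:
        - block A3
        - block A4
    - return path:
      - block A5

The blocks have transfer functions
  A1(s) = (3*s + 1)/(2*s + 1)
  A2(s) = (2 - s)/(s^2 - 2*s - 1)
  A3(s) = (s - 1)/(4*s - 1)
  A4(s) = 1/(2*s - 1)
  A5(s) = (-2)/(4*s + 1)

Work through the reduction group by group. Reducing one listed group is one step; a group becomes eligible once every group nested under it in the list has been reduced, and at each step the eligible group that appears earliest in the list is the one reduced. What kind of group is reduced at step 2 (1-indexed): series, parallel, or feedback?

1. reduce the parallel group A3, A4
2. reduce the feedback loop with forward (A3+A4) and return A5
3. sum the parallel branches A1, A2, [(A3+A4)/(1-(A3+A4)*A5)]
So the answer for step 2 is feedback.

Answer: feedback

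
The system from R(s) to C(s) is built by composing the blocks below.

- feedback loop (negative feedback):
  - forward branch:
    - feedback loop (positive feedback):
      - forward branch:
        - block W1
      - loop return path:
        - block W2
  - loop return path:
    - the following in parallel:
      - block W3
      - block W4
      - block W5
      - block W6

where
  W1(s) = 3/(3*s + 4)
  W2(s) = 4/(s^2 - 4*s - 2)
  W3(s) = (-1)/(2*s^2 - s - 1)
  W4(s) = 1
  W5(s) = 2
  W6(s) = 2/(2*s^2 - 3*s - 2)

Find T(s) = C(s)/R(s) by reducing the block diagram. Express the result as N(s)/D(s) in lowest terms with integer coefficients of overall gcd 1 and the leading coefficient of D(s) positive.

1. feedback reduction of W1, W2: (3*s^2 - 12*s - 6)/(3*s^3 - 8*s^2 - 22*s - 20)
2. combine W3, W4, W5, W6 in parallel: (6*s^3 - 15*s^2 + 4*s + 6)/(2*s^3 - 5*s^2 + s + 2)
3. collapse the loop ([W1/(1-W1*W2)] forward, (W3+W4+W5+W6) return) - this is the overall T(s), already in the required normalized form

Answer: (6*s^5 - 39*s^4 + 51*s^3 + 24*s^2 - 30*s - 12)/(6*s^6 - 13*s^5 - 118*s^4 + 224*s^3 + 122*s^2 - 160*s - 76)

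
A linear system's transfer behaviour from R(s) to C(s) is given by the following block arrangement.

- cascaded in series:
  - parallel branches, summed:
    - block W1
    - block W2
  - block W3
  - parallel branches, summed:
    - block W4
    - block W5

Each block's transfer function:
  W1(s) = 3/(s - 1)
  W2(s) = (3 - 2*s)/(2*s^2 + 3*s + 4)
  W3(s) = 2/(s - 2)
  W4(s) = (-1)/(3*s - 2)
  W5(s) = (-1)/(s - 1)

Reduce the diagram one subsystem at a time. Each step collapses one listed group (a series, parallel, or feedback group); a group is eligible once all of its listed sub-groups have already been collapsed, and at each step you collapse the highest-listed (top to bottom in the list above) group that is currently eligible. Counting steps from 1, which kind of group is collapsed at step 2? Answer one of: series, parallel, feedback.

[1] reduce the parallel group W1, W2
[2] combine W4, W5 in parallel
[3] reduce the series chain (W1+W2), W3, (W4+W5)
So the answer for step 2 is parallel.

Therefore the answer is parallel.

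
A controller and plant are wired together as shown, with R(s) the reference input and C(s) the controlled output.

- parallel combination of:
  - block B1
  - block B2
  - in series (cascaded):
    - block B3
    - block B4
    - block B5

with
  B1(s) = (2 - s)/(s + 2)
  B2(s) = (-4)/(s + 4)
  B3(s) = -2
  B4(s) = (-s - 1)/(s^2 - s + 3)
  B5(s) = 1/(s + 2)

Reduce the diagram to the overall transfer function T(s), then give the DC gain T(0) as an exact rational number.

[1] cascade B3, B4, B5, giving (2*s + 2)/(s^3 + s^2 + s + 6)
[2] combine B1, B2, (B3*B4*B5) in parallel, giving (-s^4 - 5*s^3 + 5*s^2 - 8*s + 8)/(s^4 + 5*s^3 + 5*s^2 + 10*s + 24)
That last expression is T(s); at s = 0 only the constant terms survive, so T(0) = 8/24 = 1/3.

Answer: 1/3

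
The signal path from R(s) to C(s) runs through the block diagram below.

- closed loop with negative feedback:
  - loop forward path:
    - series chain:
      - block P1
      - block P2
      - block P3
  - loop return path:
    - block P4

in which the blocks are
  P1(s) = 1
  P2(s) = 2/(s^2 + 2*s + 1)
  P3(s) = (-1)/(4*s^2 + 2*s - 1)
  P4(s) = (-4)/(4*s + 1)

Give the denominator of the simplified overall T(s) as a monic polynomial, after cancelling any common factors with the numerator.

Step 1 - series reduction of P1, P2, P3 gives (-2)/(4*s^4 + 10*s^3 + 7*s^2 - 1)
Step 2 - reduce the feedback loop with forward (P1*P2*P3) and return P4 gives (-8*s - 2)/(16*s^5 + 44*s^4 + 38*s^3 + 7*s^2 - 4*s + 7)
Step 2 gives the fully reduced T(s), with no common factor left to cancel. The denominator's leading coefficient is 16, so divide each of its coefficients by 16 to get the monic form.

Answer: s^5 + 11*s^4/4 + 19*s^3/8 + 7*s^2/16 - s/4 + 7/16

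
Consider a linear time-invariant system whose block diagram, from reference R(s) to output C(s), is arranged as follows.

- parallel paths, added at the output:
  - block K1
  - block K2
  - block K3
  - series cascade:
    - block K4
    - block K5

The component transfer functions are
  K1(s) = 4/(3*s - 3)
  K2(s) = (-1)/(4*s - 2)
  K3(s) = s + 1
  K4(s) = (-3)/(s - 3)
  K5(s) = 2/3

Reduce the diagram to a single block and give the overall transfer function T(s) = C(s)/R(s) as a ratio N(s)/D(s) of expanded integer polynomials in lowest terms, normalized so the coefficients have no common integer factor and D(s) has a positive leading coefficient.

Answer: (12*s^4 - 42*s^3 - 5*s^2 + 34*s - 15)/(12*s^3 - 54*s^2 + 60*s - 18)

Working:
Step 1. multiply K4, K5 (series) = (-2)/(s - 3)
Step 2. combine K1, K2, K3, (K4*K5) in parallel, which is the overall transfer function T(s) = C(s)/R(s) in lowest terms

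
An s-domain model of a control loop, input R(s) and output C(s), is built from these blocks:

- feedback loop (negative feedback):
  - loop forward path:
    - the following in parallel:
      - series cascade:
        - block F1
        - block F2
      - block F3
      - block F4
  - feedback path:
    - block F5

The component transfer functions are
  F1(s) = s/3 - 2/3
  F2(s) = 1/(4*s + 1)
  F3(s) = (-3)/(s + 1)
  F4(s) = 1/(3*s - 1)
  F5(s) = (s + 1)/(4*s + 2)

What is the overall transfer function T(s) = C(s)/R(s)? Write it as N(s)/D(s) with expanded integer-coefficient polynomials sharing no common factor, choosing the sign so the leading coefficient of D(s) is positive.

The answer is (12*s^4 - 394*s^3 - 124*s^2 + 94*s + 28)/(147*s^4 + 107*s^3 - 39*s^2 + 9*s + 8).

Reasoning:
1. reduce the series chain F1, F2 gives (s - 2)/(12*s + 3)
2. add (F1*F2), F3, F4 (parallel) gives (3*s^3 - 100*s^2 + 19*s + 14)/(36*s^3 + 33*s^2 - 6*s - 3)
3. feedback reduction of ((F1*F2)+F3+F4), F5, which is the overall transfer function T(s) = C(s)/R(s) in lowest terms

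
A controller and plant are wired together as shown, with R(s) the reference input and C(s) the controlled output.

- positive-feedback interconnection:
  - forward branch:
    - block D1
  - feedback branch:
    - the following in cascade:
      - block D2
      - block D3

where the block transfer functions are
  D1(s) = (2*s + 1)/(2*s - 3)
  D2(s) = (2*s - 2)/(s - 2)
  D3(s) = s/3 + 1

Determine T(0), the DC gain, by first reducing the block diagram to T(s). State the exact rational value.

[1] series reduction of D2, D3 -> (2*s^2 + 4*s - 6)/(3*s - 6)
[2] collapse the loop (D1 forward, (D2*D3) return) -> (-6*s^2 + 9*s + 6)/(4*s^3 + 4*s^2 + 13*s - 24)
DC gain: substitute s = 0 into T(s) from step 2: T(0) = 6/(-24) = -1/4.

Final answer: -1/4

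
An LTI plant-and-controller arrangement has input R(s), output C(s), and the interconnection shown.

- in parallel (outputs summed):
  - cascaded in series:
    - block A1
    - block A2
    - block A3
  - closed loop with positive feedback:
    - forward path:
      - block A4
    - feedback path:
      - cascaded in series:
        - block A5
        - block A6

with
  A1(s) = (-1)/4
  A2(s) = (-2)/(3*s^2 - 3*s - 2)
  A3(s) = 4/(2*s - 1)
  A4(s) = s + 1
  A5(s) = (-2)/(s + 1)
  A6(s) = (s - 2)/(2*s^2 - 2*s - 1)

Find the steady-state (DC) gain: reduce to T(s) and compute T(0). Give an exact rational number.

Answer: 6/5

Working:
Step 1. cascade A1, A2, A3 -> 2/(6*s^3 - 9*s^2 - s + 2)
Step 2. combine A5, A6 in series -> (4 - 2*s)/(2*s^3 - 3*s - 1)
Step 3. close the feedback loop around A4, (A5*A6) -> (2*s^3 - 3*s - 1)/(2*s^2 - 5)
Step 4. combine (A1*A2*A3), [A4/(1-A4*(A5*A6))] in parallel -> (12*s^6 - 18*s^5 - 20*s^4 + 25*s^3 + 16*s^2 - 5*s - 12)/(12*s^5 - 18*s^4 - 32*s^3 + 49*s^2 + 5*s - 10)
DC gain: substitute s = 0 into T(s) from step 4: T(0) = -12/(-10) = 6/5.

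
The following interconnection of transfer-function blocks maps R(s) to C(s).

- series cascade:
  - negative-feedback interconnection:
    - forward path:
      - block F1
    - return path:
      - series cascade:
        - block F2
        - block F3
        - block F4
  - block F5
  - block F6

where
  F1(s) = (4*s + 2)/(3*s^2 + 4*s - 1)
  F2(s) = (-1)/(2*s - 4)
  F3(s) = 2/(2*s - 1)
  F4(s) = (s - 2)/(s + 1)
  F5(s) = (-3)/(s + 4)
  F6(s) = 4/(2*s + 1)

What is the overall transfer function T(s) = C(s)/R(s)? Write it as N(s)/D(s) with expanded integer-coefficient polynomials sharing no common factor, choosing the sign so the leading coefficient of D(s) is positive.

First reduce the diagram to T(s).

Step 1. multiply F2, F3, F4 (series); result (-1)/(2*s^2 + s - 1)
Step 2. feedback reduction of F1, (F2*F3*F4); result (8*s^3 + 8*s^2 - 2*s - 2)/(6*s^4 + 11*s^3 - s^2 - 9*s - 1)
Step 3. cascade [F1/(1+F1*(F2*F3*F4))], F5, F6, giving the overall T(s)

Answer: (-48*s^2 - 24*s + 24)/(6*s^5 + 35*s^4 + 43*s^3 - 13*s^2 - 37*s - 4)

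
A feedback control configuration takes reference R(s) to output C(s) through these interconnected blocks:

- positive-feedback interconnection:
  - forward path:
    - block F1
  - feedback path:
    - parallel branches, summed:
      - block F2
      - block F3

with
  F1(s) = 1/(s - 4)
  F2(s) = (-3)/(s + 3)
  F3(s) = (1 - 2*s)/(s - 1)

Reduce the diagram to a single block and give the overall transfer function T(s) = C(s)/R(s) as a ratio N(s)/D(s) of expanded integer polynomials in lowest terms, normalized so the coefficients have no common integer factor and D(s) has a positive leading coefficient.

The answer is (s^2 + 2*s - 3)/(s^3 - 3*s + 6).

Reasoning:
Step 1. sum the parallel branches F2, F3 = (-2*s^2 - 8*s + 6)/(s^2 + 2*s - 3)
Step 2. close the feedback loop around F1, (F2+F3) - this is the overall T(s), already in the required normalized form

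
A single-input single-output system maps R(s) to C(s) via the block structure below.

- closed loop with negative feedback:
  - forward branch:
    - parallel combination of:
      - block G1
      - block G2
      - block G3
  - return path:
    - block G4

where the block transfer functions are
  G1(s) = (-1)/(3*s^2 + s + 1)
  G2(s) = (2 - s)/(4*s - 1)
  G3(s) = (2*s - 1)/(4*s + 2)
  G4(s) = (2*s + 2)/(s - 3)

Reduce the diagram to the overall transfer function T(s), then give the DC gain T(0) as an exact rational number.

First reduce the diagram to T(s).

[1] add G1, G2, G3 (parallel) gives (12*s^4 + 4*s^3 + 3*s^2 + s + 7)/(48*s^4 + 28*s^3 + 14*s^2 + 2*s - 2)
[2] collapse the loop ((G1+G2+G3) forward, G4 return) gives (12*s^5 - 32*s^4 - 9*s^3 - 8*s^2 + 4*s - 21)/(72*s^5 - 84*s^4 - 56*s^3 - 32*s^2 + 8*s + 20)
That last expression is T(s); at s = 0 only the constant terms survive, so T(0) = -21/20.

Answer: -21/20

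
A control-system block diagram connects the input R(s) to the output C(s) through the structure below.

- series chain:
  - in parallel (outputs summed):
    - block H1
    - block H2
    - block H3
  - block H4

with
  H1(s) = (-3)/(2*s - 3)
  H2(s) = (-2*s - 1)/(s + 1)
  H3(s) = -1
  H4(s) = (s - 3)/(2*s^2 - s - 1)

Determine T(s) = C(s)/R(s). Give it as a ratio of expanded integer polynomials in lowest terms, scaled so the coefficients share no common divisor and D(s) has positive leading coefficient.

Step 1. add H1, H2, H3 (parallel) = (-6*s^2 + 2*s + 3)/(2*s^2 - s - 3)
Step 2. cascade (H1+H2+H3), H4, giving the overall T(s)

Hence the answer: (-6*s^3 + 20*s^2 - 3*s - 9)/(4*s^4 - 4*s^3 - 7*s^2 + 4*s + 3)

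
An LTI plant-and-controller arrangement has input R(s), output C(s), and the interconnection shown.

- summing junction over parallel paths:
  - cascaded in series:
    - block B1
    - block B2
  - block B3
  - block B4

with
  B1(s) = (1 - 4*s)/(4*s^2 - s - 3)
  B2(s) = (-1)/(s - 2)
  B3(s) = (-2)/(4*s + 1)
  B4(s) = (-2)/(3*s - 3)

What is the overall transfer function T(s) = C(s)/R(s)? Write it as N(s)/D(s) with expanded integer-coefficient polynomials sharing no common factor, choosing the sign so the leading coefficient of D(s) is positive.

Step 1. reduce the series chain B1, B2 = (4*s - 1)/(4*s^3 - 9*s^2 - s + 6)
Step 2. reduce the parallel group (B1*B2), B3, B4, giving the overall T(s)

Hence the answer: (-56*s^3 + 134*s^2 + 64*s - 27)/(48*s^4 - 96*s^3 - 39*s^2 + 69*s + 18)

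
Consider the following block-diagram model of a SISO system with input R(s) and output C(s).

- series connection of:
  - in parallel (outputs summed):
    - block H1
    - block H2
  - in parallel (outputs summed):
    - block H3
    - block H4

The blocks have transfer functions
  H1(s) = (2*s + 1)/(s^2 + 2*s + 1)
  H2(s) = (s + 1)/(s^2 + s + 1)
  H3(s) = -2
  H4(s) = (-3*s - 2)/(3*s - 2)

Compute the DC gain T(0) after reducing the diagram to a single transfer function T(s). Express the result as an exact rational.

Answer: -2

Working:
Step 1 - reduce the parallel group H1, H2 gives (3*s^3 + 6*s^2 + 6*s + 2)/(s^4 + 3*s^3 + 4*s^2 + 3*s + 1)
Step 2 - reduce the parallel group H3, H4 gives (2 - 9*s)/(3*s - 2)
Step 3 - reduce the series chain (H1+H2), (H3+H4) gives (-27*s^4 - 48*s^3 - 42*s^2 - 6*s + 4)/(3*s^5 + 7*s^4 + 6*s^3 + s^2 - 3*s - 2)
DC gain: substitute s = 0 into T(s) from step 3: T(0) = 4/(-2) = -2.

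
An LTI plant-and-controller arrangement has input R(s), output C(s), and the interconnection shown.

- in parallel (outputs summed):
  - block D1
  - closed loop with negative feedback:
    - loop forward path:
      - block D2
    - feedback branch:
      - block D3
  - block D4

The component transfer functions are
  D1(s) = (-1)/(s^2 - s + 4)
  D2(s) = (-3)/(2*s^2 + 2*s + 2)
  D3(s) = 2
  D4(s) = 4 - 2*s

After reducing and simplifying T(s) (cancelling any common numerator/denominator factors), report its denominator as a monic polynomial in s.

Step 1. feedback reduction of D2, D3 = (-3)/(2*s^2 + 2*s - 4)
Step 2. combine D1, [D2/(1+D2*D3)], D4 in parallel = (-4*s^5 + 8*s^4 - 4*s^3 - 21*s^2 + 81*s - 72)/(2*s^4 + 2*s^2 + 12*s - 16)
No further cancellation is possible in the step-2 result, so that is T(s). Its denominator becomes monic after dividing by the leading coefficient 2.

Hence the answer: s^4 + s^2 + 6*s - 8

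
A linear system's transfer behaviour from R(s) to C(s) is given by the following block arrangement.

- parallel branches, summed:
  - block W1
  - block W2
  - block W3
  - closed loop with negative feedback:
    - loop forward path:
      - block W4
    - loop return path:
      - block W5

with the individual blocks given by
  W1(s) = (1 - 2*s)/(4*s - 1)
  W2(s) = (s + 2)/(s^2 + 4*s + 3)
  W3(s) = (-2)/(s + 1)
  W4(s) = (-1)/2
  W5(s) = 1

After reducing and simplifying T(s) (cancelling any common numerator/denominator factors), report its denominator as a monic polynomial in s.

First reduce the diagram to T(s).

[1] reduce the feedback loop with forward W4 and return W5; result -1
[2] reduce the parallel group W1, W2, W3, [W4/(1+W4*W5)]; result (-6*s^3 - 26*s^2 - 25*s + 10)/(4*s^3 + 15*s^2 + 8*s - 3)
No further cancellation is possible in the step-2 result, so that is T(s). Its denominator becomes monic after dividing by the leading coefficient 4.

Answer: s^3 + 15*s^2/4 + 2*s - 3/4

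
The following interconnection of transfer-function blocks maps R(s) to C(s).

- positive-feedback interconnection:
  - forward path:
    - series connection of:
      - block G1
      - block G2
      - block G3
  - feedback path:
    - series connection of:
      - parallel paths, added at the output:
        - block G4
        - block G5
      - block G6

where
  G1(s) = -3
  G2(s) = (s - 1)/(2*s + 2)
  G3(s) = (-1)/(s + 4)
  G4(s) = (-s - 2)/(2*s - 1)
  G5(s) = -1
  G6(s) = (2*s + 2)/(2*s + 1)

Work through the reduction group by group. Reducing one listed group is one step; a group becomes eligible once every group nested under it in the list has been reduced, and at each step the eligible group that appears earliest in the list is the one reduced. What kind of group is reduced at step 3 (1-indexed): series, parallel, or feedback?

The answer is series.

Reasoning:
[1] multiply G1, G2, G3 (series)
[2] reduce the parallel group G4, G5
[3] combine (G4+G5), G6 in series
[4] collapse the loop ((G1*G2*G3) forward, ((G4+G5)*G6) return)
So the answer for step 3 is series.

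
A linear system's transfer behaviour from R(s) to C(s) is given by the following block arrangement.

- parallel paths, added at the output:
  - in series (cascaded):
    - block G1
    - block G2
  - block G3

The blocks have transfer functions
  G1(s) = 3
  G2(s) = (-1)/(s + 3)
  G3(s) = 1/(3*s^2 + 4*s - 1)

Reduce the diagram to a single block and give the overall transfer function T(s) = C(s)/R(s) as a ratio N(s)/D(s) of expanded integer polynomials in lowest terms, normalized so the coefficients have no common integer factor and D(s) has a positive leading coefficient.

Answer: (-9*s^2 - 11*s + 6)/(3*s^3 + 13*s^2 + 11*s - 3)

Working:
Step 1. reduce the series chain G1, G2, giving (-3)/(s + 3)
Step 2. reduce the parallel group (G1*G2), G3 - this is the overall T(s), already in the required normalized form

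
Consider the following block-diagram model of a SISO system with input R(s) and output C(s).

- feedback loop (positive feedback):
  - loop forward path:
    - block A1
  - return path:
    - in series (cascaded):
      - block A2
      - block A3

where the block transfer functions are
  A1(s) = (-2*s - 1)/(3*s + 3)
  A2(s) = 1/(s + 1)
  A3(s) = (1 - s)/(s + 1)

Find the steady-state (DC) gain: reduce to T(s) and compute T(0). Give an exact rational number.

1. combine A2, A3 in series = (1 - s)/(s^2 + 2*s + 1)
2. collapse the loop (A1 forward, (A2*A3) return) = (-2*s^3 - 5*s^2 - 4*s - 1)/(3*s^3 + 7*s^2 + 10*s + 4)
DC gain: substitute s = 0 into T(s) from step 2: T(0) = -1/4.

Answer: -1/4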